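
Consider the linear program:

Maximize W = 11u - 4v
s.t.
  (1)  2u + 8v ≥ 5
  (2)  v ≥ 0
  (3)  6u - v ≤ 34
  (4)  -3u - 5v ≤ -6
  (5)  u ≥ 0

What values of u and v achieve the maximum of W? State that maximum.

The feasible region is unbounded (it extends along (0, 1), (1, 6)), but W strictly decreases along every unbounded feasible direction, so there is no improving ray and the maximum is attained at a vertex.

The optimum lies where v = 0 and 6u - v = 34.
Solving simultaneously gives u = 17/3, v = 0.

u = 17/3, v = 0, maximum W = 187/3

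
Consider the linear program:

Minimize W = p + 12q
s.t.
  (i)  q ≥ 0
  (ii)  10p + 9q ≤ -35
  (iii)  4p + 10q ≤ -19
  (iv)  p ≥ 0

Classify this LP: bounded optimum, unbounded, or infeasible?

The boundaries q = 0 and 4p + 10q = -19 meet at (-19/4, 0), but that point violates p ≥ 0. Every candidate vertex is excluded by some other constraint, so the feasible region is empty.

infeasible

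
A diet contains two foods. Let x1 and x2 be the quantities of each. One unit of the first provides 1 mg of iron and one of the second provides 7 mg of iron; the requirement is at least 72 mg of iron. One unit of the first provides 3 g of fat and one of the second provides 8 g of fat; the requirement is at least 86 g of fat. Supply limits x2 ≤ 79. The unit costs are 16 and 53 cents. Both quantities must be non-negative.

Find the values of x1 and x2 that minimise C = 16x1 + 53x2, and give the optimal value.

Vertices and C = 16x1 + 53x2:
  (0, 43/4) → C = 2279/4
  (0, 79) → C = 4187
  (72, 0) → C = 1152
  (2, 10) → C = 562
The feasible region is unbounded (it extends along (1, 0)), but C strictly increases along every unbounded feasible direction, so there is no improving ray and the minimum is attained at a vertex.

x1 = 2, x2 = 10, minimum C = 562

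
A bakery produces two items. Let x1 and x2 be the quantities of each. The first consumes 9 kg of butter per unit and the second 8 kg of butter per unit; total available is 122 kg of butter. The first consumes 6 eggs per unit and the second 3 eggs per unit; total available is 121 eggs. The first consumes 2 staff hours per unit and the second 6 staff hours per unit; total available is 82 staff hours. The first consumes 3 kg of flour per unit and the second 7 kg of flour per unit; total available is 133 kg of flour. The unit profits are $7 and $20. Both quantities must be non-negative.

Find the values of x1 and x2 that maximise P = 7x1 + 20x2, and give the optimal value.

x1 = 2, x2 = 13, maximum P = 274

Feasible corners and P = 7x1 + 20x2:
  (0, 0) → P = 0
  (0, 41/3) → P = 820/3
  (122/9, 0) → P = 854/9
  (2, 13) → P = 274

The binding constraints are 9x1 + 8x2 = 122 and 2x1 + 6x2 = 82.
Solving simultaneously gives x1 = 2, x2 = 13.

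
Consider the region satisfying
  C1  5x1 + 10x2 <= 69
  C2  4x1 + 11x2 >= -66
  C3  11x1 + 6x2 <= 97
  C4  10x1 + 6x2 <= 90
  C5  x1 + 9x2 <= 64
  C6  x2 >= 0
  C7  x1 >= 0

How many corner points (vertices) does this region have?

The feasible vertices (each the meet of two boundaries and inside every other half-plane) are:
  (243/35, 24/7)
  (0, 69/10)
  (7, 10/3)
  (97/11, 0)
  (0, 0)

5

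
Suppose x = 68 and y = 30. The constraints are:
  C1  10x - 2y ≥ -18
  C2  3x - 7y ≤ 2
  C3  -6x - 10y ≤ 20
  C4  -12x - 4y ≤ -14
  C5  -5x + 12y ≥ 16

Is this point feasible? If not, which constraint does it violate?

feasible

C1: 620 ≥ -18 ✓
C2: -6 ≤ 2 ✓
C3: -708 ≤ 20 ✓
C4: -936 ≤ -14 ✓
C5: 20 ≥ 16 ✓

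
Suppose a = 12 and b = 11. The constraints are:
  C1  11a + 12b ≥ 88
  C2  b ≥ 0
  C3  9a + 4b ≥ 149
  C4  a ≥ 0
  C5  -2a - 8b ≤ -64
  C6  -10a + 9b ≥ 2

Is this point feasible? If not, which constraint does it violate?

Constraint C6: -10a + 9b = -21, which is not ≥ 2. All other constraints are satisfied.

not feasible — violates C6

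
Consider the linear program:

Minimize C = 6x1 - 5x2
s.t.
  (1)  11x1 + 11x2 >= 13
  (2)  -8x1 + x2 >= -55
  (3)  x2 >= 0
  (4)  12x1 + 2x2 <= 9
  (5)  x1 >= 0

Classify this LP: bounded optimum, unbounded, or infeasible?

bounded optimum

Extreme points and C = 6x1 - 5x2:
  (73/110, 57/110) → C = 153/110
  (0, 13/11) → C = -65/11
  (0, 9/2) → C = -45/2
The feasible region has finitely many vertices and no improving ray; the minimum is -45/2 at (0, 9/2).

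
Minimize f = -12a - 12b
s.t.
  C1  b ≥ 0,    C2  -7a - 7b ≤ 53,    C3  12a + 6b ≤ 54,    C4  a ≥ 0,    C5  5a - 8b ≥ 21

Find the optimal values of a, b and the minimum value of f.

Corner points and f = -12a - 12b:
  (9/2, 0) → f = -54
  (21/5, 0) → f = -252/5
  (31/7, 1/7) → f = -384/7

a = 31/7, b = 1/7, minimum f = -384/7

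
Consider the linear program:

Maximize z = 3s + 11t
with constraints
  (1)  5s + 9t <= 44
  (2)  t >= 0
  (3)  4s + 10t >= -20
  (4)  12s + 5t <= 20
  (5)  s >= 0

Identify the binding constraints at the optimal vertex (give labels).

(4) and (5)

Vertices and z = 3s + 11t:
  (5/3, 0) → z = 5
  (0, 0) → z = 0
  (0, 4) → z = 44

The maximum is at (0, 4). Substituting into each constraint, equality holds for (4) and (5); the remaining constraints have slack.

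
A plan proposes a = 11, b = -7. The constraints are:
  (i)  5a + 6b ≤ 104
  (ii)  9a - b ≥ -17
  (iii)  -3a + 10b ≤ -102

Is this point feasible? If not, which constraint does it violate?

feasible

(i): 13 ≤ 104 ✓
(ii): 106 ≥ -17 ✓
(iii): -103 ≤ -102 ✓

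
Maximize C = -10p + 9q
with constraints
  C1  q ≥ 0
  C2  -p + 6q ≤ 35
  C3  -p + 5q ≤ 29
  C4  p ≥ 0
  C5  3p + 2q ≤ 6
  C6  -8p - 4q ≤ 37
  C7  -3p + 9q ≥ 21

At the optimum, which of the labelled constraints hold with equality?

Corner points and C = -10p + 9q:
  (0, 3) → C = 27
  (0, 7/3) → C = 21
  (4/11, 27/11) → C = 203/11

The maximum is at (0, 3). Substituting into each constraint, equality holds for C4 and C5; the remaining constraints have slack.

C4 and C5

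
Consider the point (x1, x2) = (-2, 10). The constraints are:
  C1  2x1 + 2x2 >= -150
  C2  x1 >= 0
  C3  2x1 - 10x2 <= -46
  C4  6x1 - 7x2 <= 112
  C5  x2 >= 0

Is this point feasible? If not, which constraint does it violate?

Constraint C2: x1 = -2, which is not ≥ 0. All other constraints are satisfied.

not feasible — violates C2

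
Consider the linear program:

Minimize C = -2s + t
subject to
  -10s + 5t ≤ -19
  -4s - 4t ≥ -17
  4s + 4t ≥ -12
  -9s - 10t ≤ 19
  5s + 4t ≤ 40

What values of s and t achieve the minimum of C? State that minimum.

Corner points and C = -2s + t:
  (161/60, 47/30) → C = -19/5
  (19/29, -361/145) → C = -19/5
  (23, -75/4) → C = -259/4
  (34, -65/2) → C = -201/2

s = 34, t = -65/2, minimum C = -201/2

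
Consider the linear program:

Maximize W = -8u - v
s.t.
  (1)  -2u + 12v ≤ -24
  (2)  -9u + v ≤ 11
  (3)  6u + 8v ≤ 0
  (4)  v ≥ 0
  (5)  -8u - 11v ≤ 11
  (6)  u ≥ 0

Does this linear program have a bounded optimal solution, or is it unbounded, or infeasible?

infeasible

The boundaries -2u + 12v = -24 and 6u + 8v = 0 meet at (24/11, -18/11), but that point violates v ≥ 0. Every candidate vertex is excluded by some other constraint, so the feasible region is empty.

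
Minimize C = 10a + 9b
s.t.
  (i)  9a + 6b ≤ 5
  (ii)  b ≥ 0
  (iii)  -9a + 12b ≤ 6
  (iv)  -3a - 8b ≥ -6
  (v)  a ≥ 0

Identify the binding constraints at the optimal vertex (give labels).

Vertices and C = 10a + 9b:
  (5/9, 0) → C = 50/9
  (4/27, 11/18) → C = 377/54
  (0, 0) → C = 0
  (0, 1/2) → C = 9/2

The minimum is at (0, 0). Substituting into each constraint, equality holds for (ii) and (v); the remaining constraints have slack.

(ii) and (v)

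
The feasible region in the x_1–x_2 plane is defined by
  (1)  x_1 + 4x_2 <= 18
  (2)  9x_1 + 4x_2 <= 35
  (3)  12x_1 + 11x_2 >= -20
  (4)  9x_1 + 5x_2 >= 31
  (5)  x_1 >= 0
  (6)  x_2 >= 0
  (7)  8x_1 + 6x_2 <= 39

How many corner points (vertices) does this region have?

5

Pairwise boundary intersections that survive every other constraint:
  (34/31, 131/31)
  (24/13, 105/26)
  (35/9, 0)
  (27/11, 71/22)
  (31/9, 0)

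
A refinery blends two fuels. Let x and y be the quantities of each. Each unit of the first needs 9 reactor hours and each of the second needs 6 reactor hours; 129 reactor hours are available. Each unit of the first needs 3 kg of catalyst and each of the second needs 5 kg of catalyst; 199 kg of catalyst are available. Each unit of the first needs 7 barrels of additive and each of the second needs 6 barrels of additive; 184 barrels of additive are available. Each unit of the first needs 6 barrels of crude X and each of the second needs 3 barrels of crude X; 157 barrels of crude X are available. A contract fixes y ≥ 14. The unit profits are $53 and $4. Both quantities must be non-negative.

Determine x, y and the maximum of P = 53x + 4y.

x = 5, y = 14, maximum P = 321

Extreme points and P = 53x + 4y:
  (0, 43/2) → P = 86
  (0, 14) → P = 56
  (5, 14) → P = 321

The optimum lies where 9x + 6y = 129 and y = 14.
Solving simultaneously gives x = 5, y = 14.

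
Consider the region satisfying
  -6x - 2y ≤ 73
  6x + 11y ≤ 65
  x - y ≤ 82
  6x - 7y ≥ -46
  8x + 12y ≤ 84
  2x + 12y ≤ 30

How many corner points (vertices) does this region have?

The feasible vertices (each the meet of two boundaries and inside every other half-plane) are:
  (91/8, -565/8)
  (-67/6, -3)
  (9, 1)
  (267/5, -143/5)
  (-171/43, 136/43)

5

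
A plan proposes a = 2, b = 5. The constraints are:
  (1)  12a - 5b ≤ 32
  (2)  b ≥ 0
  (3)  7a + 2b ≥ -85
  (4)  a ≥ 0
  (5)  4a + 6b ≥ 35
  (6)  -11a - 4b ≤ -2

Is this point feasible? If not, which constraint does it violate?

(1): -1 ≤ 32 ✓
(2): 5 ≥ 0 ✓
(3): 24 ≥ -85 ✓
(4): 2 ≥ 0 ✓
(5): 38 ≥ 35 ✓
(6): -42 ≤ -2 ✓

feasible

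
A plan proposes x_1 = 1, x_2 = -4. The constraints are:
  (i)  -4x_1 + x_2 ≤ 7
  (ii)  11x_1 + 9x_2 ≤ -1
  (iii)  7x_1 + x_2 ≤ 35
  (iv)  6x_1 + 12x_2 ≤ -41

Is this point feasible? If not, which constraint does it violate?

feasible

(i): -8 ≤ 7 ✓
(ii): -25 ≤ -1 ✓
(iii): 3 ≤ 35 ✓
(iv): -42 ≤ -41 ✓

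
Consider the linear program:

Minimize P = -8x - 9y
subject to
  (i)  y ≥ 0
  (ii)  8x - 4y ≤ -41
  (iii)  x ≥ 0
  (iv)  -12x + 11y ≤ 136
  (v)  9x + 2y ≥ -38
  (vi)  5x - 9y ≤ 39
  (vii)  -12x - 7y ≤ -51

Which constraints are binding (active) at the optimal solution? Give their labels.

(ii) and (iv)

Feasible corners and P = -8x - 9y:
  (0, 41/4) → P = -369/4
  (93/40, 149/10) → P = -1527/10
  (0, 136/11) → P = -1224/11

The minimum is at (93/40, 149/10). Substituting into each constraint, equality holds for (ii) and (iv); the remaining constraints have slack.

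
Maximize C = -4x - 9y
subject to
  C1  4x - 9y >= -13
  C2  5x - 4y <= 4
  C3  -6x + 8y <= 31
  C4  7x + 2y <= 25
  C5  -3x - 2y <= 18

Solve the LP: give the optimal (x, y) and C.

x = -32/11, y = -51/11, maximum C = 587/11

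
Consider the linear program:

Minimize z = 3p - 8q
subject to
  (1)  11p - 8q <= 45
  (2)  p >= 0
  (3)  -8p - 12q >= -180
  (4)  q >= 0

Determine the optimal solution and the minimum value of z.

p = 0, q = 15, minimum z = -120

Corner points and z = 3p - 8q:
  (495/49, 405/49) → z = -1755/49
  (45/11, 0) → z = 135/11
  (0, 15) → z = -120
  (0, 0) → z = 0

The optimum lies where p = 0 and -8p - 12q = -180.
Solving simultaneously gives p = 0, q = 15.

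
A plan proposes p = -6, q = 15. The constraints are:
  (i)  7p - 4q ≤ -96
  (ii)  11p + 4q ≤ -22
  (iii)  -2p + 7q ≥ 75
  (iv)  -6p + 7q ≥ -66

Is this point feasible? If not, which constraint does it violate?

not feasible — violates (ii)

Constraint (ii): 11p + 4q = -6, which is not ≤ -22. All other constraints are satisfied.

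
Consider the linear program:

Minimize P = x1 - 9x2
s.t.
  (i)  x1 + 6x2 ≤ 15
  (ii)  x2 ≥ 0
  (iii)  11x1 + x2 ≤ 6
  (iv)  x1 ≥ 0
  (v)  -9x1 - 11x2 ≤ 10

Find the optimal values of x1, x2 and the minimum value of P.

x1 = 0, x2 = 5/2, minimum P = -45/2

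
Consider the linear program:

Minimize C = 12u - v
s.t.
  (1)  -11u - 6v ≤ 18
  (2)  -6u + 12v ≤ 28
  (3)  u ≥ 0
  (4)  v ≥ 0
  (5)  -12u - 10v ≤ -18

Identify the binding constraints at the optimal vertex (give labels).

(2) and (3)

Corner points and C = 12u - v:
  (0, 7/3) → C = -7/3
  (0, 9/5) → C = -9/5
  (3/2, 0) → C = 18
The feasible region is unbounded (it extends along (2, 1), (1, 0)), but C strictly increases along every unbounded feasible direction, so there is no improving ray and the minimum is attained at a vertex.

The minimum is at (0, 7/3). Substituting into each constraint, equality holds for (2) and (3); the remaining constraints have slack.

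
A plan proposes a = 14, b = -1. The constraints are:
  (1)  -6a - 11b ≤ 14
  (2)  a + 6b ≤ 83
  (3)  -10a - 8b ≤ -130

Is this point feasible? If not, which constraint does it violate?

feasible

(1): -73 ≤ 14 ✓
(2): 8 ≤ 83 ✓
(3): -132 ≤ -130 ✓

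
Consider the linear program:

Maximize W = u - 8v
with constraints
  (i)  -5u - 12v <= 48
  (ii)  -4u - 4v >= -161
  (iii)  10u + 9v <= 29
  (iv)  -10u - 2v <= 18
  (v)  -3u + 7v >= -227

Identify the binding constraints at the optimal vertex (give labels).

(i) and (iii)

Feasible corners and W = u - 8v:
  (52/5, -25/3) → W = 1156/15
  (-12/11, -39/11) → W = 300/11
  (-22/7, 47/7) → W = -398/7

The maximum is at (52/5, -25/3). Substituting into each constraint, equality holds for (i) and (iii); the remaining constraints have slack.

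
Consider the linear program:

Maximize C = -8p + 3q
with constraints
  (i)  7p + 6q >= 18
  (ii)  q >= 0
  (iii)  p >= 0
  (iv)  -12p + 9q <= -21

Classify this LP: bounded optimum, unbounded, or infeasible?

bounded optimum

Extreme points and C = -8p + 3q:
  (18/7, 0) → C = -144/7
  (32/15, 23/45) → C = -233/15
The feasible region has finitely many vertices and no improving ray; the maximum is -233/15 at (32/15, 23/45).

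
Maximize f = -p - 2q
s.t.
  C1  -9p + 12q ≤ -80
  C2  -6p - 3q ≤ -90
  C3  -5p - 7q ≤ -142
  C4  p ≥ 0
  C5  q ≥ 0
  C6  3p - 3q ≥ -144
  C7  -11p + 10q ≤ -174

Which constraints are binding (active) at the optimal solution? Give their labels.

Feasible corners and f = -p - 2q:
  (92/3, 49/3) → f = -190/3
  (142/5, 0) → f = -142/5
  (2638/127, 692/127) → f = -4022/127
The feasible region is unbounded (it extends along (4, 3), (1, 0)), but f strictly decreases along every unbounded feasible direction, so there is no improving ray and the maximum is attained at a vertex.

The maximum is at (142/5, 0). Substituting into each constraint, equality holds for C3 and C5; the remaining constraints have slack.

C3 and C5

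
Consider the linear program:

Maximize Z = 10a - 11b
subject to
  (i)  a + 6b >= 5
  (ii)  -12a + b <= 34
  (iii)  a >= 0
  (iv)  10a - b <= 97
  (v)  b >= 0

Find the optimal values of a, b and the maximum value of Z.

Feasible corners and Z = 10a - 11b:
  (0, 5/6) → Z = -55/6
  (5, 0) → Z = 50
  (0, 34) → Z = -374
  (97/10, 0) → Z = 97
The feasible region is unbounded (it extends along (1, 12), (1, 10)), but Z strictly decreases along every unbounded feasible direction, so there is no improving ray and the maximum is attained at a vertex.

The binding constraints are 10a - b = 97 and b = 0.
Solving simultaneously gives a = 97/10, b = 0.

a = 97/10, b = 0, maximum Z = 97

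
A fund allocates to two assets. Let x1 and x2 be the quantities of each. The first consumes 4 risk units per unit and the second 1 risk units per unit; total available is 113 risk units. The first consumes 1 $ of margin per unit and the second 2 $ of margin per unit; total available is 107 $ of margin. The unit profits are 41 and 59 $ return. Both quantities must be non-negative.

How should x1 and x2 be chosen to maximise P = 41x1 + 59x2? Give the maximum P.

x1 = 17, x2 = 45, maximum P = 3352

Vertices and P = 41x1 + 59x2:
  (0, 0) → P = 0
  (0, 107/2) → P = 6313/2
  (113/4, 0) → P = 4633/4
  (17, 45) → P = 3352

At the optimal vertex, 4x1 + x2 = 113 and x1 + 2x2 = 107.
Solving simultaneously gives x1 = 17, x2 = 45.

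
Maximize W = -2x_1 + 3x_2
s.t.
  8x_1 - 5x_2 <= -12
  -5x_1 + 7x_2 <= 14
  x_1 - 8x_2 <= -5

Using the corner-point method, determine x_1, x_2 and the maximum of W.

x_1 = -14/31, x_2 = 52/31, maximum W = 184/31

Extreme points and W = -2x_1 + 3x_2:
  (-14/31, 52/31) → W = 184/31
  (-71/59, 28/59) → W = 226/59
  (-7/3, 1/3) → W = 17/3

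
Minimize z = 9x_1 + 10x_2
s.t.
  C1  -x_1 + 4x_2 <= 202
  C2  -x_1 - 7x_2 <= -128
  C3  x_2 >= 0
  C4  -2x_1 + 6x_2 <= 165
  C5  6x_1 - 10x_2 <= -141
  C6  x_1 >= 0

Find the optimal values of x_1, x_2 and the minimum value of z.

x_1 = 0, x_2 = 128/7, minimum z = 1280/7

Feasible corners and z = 9x_1 + 10x_2:
  (293/52, 909/52) → z = 11727/52
  (0, 128/7) → z = 1280/7
  (201/4, 177/4) → z = 3579/4
  (0, 55/2) → z = 275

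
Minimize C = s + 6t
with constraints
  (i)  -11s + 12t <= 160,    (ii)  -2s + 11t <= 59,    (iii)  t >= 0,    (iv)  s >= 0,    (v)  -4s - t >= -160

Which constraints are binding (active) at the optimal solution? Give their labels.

Extreme points and C = s + 6t:
  (0, 59/11) → C = 354/11
  (1701/46, 278/23) → C = 219/2
  (0, 0) → C = 0
  (40, 0) → C = 40

The minimum is at (0, 0). Substituting into each constraint, equality holds for (iii) and (iv); the remaining constraints have slack.

(iii) and (iv)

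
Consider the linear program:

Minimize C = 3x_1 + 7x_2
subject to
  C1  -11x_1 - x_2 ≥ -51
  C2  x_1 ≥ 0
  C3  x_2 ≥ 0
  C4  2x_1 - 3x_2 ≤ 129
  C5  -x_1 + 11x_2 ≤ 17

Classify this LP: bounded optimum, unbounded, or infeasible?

Vertices and C = 3x_1 + 7x_2:
  (51/11, 0) → C = 153/11
  (272/61, 119/61) → C = 1649/61
  (0, 0) → C = 0
  (0, 17/11) → C = 119/11
The feasible region has finitely many vertices and no improving ray; the minimum is 0 at (0, 0).

bounded optimum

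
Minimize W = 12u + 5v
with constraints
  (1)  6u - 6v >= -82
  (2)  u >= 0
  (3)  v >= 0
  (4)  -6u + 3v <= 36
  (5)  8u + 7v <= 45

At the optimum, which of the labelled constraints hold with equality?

Vertices and W = 12u + 5v:
  (0, 0) → W = 0
  (0, 45/7) → W = 225/7
  (45/8, 0) → W = 135/2

The minimum is at (0, 0). Substituting into each constraint, equality holds for (2) and (3); the remaining constraints have slack.

(2) and (3)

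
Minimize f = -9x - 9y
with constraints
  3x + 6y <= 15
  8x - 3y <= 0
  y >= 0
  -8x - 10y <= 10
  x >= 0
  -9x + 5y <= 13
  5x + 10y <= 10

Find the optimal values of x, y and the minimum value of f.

Feasible corners and f = -9x - 9y:
  (0, 0) → f = 0
  (6/19, 16/19) → f = -198/19
  (0, 1) → f = -9

The binding constraints are 8x - 3y = 0 and 5x + 10y = 10.
Solving simultaneously gives x = 6/19, y = 16/19.

x = 6/19, y = 16/19, minimum f = -198/19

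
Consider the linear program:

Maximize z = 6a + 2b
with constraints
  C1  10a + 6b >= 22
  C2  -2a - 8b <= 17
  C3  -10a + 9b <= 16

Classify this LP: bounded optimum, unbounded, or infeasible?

From the feasible point (139/34, -107/34), moving in the direction (9, 10) keeps every constraint satisfied while z increases without bound.

unbounded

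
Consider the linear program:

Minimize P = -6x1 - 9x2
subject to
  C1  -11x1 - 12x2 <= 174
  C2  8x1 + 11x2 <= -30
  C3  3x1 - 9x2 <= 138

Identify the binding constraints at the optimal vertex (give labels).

Extreme points and P = -6x1 - 9x2:
  (-1554/25, 1062/25) → P = -234/25
  (2/3, -136/9) → P = 132
  (416/35, -398/35) → P = 1086/35

The minimum is at (-1554/25, 1062/25). Substituting into each constraint, equality holds for C1 and C2; the remaining constraints have slack.

C1 and C2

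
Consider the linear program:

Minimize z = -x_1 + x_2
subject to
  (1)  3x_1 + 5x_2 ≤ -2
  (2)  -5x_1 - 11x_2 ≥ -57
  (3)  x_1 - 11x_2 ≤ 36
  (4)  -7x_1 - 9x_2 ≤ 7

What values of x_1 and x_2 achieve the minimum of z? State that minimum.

Feasible corners and z = -x_1 + x_2:
  (79/19, -55/19) → z = -134/19
  (-17/8, 7/8) → z = 3
  (247/86, -259/86) → z = -253/43

x_1 = 79/19, x_2 = -55/19, minimum z = -134/19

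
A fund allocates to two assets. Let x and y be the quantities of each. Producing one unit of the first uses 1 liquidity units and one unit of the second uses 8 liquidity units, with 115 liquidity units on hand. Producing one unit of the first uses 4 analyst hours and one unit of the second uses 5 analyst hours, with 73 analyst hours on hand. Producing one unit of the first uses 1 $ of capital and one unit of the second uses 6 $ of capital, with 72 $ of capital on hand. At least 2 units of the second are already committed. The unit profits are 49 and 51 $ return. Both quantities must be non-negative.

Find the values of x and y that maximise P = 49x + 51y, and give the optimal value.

The binding constraints are 4x + 5y = 73 and y = 2.
Solving simultaneously gives x = 63/4, y = 2.

x = 63/4, y = 2, maximum P = 3495/4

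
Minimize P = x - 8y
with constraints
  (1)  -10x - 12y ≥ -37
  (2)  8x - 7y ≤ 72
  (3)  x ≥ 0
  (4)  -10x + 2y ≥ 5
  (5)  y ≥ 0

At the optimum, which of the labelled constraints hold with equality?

Extreme points and P = x - 8y:
  (0, 37/12) → P = -74/3
  (1/10, 3) → P = -239/10
  (0, 5/2) → P = -20

The minimum is at (0, 37/12). Substituting into each constraint, equality holds for (1) and (3); the remaining constraints have slack.

(1) and (3)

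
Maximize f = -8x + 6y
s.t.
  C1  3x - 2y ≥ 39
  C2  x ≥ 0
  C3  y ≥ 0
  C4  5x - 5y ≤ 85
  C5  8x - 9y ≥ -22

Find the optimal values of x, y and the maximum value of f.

x = 395/11, y = 378/11, maximum f = -892/11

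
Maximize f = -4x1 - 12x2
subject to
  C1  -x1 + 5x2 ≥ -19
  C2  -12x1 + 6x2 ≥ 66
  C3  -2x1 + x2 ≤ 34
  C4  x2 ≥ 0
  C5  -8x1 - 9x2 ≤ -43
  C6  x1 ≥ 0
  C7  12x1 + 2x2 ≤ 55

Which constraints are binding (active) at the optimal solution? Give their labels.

Vertices and f = -4x1 - 12x2:
  (0, 11) → f = -132
  (33/16, 121/8) → f = -759/4
  (0, 55/2) → f = -330

The maximum is at (0, 11). Substituting into each constraint, equality holds for C2 and C6; the remaining constraints have slack.

C2 and C6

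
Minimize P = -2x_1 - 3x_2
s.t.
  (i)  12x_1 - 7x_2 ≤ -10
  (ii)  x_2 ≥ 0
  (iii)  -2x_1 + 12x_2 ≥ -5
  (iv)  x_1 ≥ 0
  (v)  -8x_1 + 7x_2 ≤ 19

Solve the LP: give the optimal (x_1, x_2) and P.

x_1 = 9/4, x_2 = 37/7, minimum P = -285/14

Corner points and P = -2x_1 - 3x_2:
  (0, 10/7) → P = -30/7
  (9/4, 37/7) → P = -285/14
  (0, 19/7) → P = -57/7

The optimum lies where 12x_1 - 7x_2 = -10 and -8x_1 + 7x_2 = 19.
Solving simultaneously gives x_1 = 9/4, x_2 = 37/7.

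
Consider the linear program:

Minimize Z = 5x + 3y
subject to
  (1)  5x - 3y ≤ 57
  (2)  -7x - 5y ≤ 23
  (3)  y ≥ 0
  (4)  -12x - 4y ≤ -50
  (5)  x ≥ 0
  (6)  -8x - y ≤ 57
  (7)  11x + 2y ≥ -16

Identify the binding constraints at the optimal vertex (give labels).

(3) and (4)

Extreme points and Z = 5x + 3y:
  (57/5, 0) → Z = 57
  (25/6, 0) → Z = 125/6
  (0, 25/2) → Z = 75/2
The feasible region is unbounded (it extends along (0, 1), (3, 5)), but Z strictly increases along every unbounded feasible direction, so there is no improving ray and the minimum is attained at a vertex.

The minimum is at (25/6, 0). Substituting into each constraint, equality holds for (3) and (4); the remaining constraints have slack.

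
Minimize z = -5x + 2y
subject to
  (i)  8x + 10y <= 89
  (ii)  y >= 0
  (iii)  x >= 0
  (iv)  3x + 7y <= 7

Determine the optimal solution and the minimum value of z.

x = 7/3, y = 0, minimum z = -35/3

Extreme points and z = -5x + 2y:
  (0, 0) → z = 0
  (7/3, 0) → z = -35/3
  (0, 1) → z = 2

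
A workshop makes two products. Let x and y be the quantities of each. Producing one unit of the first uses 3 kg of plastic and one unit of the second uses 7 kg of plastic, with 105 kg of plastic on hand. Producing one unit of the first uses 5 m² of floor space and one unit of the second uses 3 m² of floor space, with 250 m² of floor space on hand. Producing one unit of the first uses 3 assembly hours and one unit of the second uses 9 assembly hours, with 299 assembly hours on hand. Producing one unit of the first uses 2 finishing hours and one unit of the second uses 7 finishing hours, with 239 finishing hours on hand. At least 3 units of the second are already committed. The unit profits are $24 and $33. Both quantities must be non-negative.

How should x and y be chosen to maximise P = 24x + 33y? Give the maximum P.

Extreme points and P = 24x + 33y:
  (0, 15) → P = 495
  (0, 3) → P = 99
  (28, 3) → P = 771

x = 28, y = 3, maximum P = 771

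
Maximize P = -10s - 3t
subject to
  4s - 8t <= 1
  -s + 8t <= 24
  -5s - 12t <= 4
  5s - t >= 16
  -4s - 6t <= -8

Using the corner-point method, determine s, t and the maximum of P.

Extreme points and P = -10s - 3t:
  (25/3, 97/24) → P = -2291/24
  (127/36, 59/36) → P = -1447/36
  (152/39, 136/39) → P = -1928/39

At the optimal vertex, 4s - 8t = 1 and 5s - t = 16.
Solving simultaneously gives s = 127/36, t = 59/36.

s = 127/36, t = 59/36, maximum P = -1447/36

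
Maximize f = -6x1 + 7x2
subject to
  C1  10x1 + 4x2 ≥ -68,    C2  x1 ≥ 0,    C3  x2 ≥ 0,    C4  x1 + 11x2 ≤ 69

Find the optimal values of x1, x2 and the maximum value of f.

x1 = 0, x2 = 69/11, maximum f = 483/11

Feasible corners and f = -6x1 + 7x2:
  (0, 0) → f = 0
  (0, 69/11) → f = 483/11
  (69, 0) → f = -414

At the optimal vertex, x1 = 0 and x1 + 11x2 = 69.
Solving simultaneously gives x1 = 0, x2 = 69/11.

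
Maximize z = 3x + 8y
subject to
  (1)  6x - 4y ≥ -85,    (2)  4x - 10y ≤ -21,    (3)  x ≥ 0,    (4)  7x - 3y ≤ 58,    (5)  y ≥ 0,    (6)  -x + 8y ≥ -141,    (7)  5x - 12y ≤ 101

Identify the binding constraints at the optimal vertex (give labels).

(1) and (4)

Feasible corners and z = 3x + 8y:
  (0, 85/4) → z = 170
  (487/10, 943/10) → z = 1801/2
  (0, 21/10) → z = 84/5
  (643/58, 379/58) → z = 4961/58

The maximum is at (487/10, 943/10). Substituting into each constraint, equality holds for (1) and (4); the remaining constraints have slack.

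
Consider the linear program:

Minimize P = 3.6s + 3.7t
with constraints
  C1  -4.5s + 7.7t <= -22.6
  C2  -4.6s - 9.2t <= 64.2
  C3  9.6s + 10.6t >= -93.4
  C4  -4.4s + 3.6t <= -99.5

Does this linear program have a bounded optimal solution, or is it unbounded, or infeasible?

bounded optimum

Vertices and P = 3.6s + 3.7t:
  (68479/1768, 34831/1768) → P = 220823/1040
  (17107/1426, -37009/2852) → P = -137629/28520
The feasible region has finitely many vertices and no improving ray; the minimum is -137629/28520 at (17107/1426, -37009/2852).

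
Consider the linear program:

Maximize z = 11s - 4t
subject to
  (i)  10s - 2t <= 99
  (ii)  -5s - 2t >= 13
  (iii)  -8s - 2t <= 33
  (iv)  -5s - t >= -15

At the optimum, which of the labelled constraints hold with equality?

(i) and (iii)

Extreme points and z = 11s - 4t:
  (86/15, -125/6) → z = 732/5
  (11/3, -187/6) → z = 165
  (-20/3, 61/6) → z = -114

The maximum is at (11/3, -187/6). Substituting into each constraint, equality holds for (i) and (iii); the remaining constraints have slack.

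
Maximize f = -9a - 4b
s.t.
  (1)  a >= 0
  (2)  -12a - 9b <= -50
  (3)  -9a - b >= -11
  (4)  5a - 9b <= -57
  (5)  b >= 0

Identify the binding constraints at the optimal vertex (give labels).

(1) and (4)

Feasible corners and f = -9a - 4b:
  (0, 11) → f = -44
  (0, 19/3) → f = -76/3
  (21/43, 284/43) → f = -1325/43

The maximum is at (0, 19/3). Substituting into each constraint, equality holds for (1) and (4); the remaining constraints have slack.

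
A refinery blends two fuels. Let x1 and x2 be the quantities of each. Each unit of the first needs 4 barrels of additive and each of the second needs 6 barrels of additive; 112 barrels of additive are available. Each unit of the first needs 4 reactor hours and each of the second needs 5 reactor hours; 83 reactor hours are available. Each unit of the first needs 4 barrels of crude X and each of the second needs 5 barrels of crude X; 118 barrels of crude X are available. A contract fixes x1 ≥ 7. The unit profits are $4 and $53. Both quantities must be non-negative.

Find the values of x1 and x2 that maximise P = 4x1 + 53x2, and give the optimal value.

Feasible corners and P = 4x1 + 53x2:
  (83/4, 0) → P = 83
  (7, 0) → P = 28
  (7, 11) → P = 611

x1 = 7, x2 = 11, maximum P = 611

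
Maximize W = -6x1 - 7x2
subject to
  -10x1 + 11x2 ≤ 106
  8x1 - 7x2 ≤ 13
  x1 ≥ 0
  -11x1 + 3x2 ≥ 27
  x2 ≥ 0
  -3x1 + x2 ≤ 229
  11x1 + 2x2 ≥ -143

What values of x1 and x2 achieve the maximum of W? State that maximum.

Feasible corners and W = -6x1 - 7x2:
  (0, 106/11) → W = -742/11
  (3/13, 128/13) → W = -914/13
  (0, 9) → W = -63

The binding constraints are x1 = 0 and -11x1 + 3x2 = 27.
Solving simultaneously gives x1 = 0, x2 = 9.

x1 = 0, x2 = 9, maximum W = -63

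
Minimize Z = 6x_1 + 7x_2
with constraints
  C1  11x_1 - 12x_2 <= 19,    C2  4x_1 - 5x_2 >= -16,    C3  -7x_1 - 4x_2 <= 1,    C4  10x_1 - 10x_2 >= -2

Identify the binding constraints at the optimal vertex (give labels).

Vertices and Z = 6x_1 + 7x_2:
  (41, 36) → Z = 498
  (1/2, -9/8) → Z = -39/8
  (15, 76/5) → Z = 982/5
  (-9/55, 2/55) → Z = -8/11

The minimum is at (1/2, -9/8). Substituting into each constraint, equality holds for C1 and C3; the remaining constraints have slack.

C1 and C3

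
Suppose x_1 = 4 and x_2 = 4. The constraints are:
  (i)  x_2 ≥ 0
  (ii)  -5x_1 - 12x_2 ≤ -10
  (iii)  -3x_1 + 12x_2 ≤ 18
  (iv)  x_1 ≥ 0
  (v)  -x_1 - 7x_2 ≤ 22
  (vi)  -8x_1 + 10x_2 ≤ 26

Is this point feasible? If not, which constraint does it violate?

not feasible — violates (iii)

Constraint (iii): -3x_1 + 12x_2 = 36, which is not ≤ 18. All other constraints are satisfied.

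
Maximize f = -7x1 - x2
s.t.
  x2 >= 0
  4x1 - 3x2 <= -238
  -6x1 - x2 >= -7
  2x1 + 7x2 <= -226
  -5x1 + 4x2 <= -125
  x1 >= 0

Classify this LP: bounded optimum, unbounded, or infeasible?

infeasible

The boundaries -5x1 + 4x2 = -125 and x1 = 0 meet at (0, -125/4), but that point violates x2 ≥ 0. Every candidate vertex is excluded by some other constraint, so the feasible region is empty.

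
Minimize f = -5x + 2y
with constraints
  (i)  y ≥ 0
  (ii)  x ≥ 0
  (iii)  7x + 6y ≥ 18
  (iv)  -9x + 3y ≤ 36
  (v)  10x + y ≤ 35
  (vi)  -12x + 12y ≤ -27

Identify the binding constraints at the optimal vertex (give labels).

Feasible corners and f = -5x + 2y:
  (18/7, 0) → f = -90/7
  (7/2, 0) → f = -35/2
  (63/26, 9/52) → f = -153/13
  (149/44, 25/22) → f = -645/44

The minimum is at (7/2, 0). Substituting into each constraint, equality holds for (i) and (v); the remaining constraints have slack.

(i) and (v)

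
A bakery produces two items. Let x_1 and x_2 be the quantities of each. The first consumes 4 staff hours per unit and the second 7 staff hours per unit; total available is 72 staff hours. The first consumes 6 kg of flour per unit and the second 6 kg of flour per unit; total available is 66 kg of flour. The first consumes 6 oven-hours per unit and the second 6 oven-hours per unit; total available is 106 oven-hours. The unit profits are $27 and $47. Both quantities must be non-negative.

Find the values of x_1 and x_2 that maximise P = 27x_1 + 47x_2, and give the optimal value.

x_1 = 5/3, x_2 = 28/3, maximum P = 1451/3

Feasible corners and P = 27x_1 + 47x_2:
  (0, 0) → P = 0
  (0, 72/7) → P = 3384/7
  (11, 0) → P = 297
  (5/3, 28/3) → P = 1451/3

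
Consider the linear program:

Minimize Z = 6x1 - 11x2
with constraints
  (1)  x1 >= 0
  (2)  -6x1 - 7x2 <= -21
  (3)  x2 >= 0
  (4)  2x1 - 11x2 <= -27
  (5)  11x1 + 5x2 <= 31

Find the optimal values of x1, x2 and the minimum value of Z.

x1 = 0, x2 = 31/5, minimum Z = -341/5

Corner points and Z = 6x1 - 11x2:
  (0, 3) → Z = -33
  (0, 31/5) → Z = -341/5
  (21/40, 51/20) → Z = -249/10
  (206/131, 359/131) → Z = -2713/131

The optimum lies where x1 = 0 and 11x1 + 5x2 = 31.
Solving simultaneously gives x1 = 0, x2 = 31/5.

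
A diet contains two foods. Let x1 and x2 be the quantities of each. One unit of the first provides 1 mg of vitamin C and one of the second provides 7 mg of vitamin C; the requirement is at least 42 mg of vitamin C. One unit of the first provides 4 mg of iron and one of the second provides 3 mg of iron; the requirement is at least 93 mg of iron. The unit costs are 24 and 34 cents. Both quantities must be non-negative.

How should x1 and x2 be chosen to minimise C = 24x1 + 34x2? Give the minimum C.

Vertices and C = 24x1 + 34x2:
  (0, 31) → C = 1054
  (42, 0) → C = 1008
  (21, 3) → C = 606
The feasible region is unbounded (it extends along (0, 1), (1, 0)), but C strictly increases along every unbounded feasible direction, so there is no improving ray and the minimum is attained at a vertex.

At the optimal vertex, x1 + 7x2 = 42 and 4x1 + 3x2 = 93.
Solving simultaneously gives x1 = 21, x2 = 3.

x1 = 21, x2 = 3, minimum C = 606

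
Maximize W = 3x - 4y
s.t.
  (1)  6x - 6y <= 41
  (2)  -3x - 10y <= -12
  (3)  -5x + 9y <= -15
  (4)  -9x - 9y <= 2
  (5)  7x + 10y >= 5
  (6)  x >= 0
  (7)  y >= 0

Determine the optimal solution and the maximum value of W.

x = 41/6, y = 0, maximum W = 41/2

Vertices and W = 3x - 4y:
  (93/8, 115/24) → W = 377/24
  (41/6, 0) → W = 41/2
  (258/77, 15/77) → W = 102/11
  (4, 0) → W = 12

The binding constraints are 6x - 6y = 41 and y = 0.
Solving simultaneously gives x = 41/6, y = 0.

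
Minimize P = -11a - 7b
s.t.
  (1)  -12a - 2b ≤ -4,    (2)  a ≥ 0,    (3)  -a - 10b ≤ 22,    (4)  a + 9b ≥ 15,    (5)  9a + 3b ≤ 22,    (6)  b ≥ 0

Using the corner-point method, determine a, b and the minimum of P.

a = 0, b = 22/3, minimum P = -154/3

Corner points and P = -11a - 7b:
  (0, 2) → P = -14
  (3/53, 88/53) → P = -649/53
  (0, 22/3) → P = -154/3
  (51/26, 113/78) → P = -1237/39

The binding constraints are a = 0 and 9a + 3b = 22.
Solving simultaneously gives a = 0, b = 22/3.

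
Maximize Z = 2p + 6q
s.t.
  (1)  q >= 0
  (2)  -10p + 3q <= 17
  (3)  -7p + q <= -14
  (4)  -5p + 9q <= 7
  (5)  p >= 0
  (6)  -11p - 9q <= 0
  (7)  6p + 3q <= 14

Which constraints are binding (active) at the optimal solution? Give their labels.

(3) and (7)

Extreme points and Z = 2p + 6q:
  (2, 0) → Z = 4
  (7/3, 0) → Z = 14/3
  (56/27, 14/27) → Z = 196/27

The maximum is at (56/27, 14/27). Substituting into each constraint, equality holds for (3) and (7); the remaining constraints have slack.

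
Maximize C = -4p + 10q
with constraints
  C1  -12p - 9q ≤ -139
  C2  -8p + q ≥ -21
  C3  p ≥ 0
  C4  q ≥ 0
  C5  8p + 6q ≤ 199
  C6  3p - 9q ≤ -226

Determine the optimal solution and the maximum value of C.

p = 0, q = 199/6, maximum C = 995/3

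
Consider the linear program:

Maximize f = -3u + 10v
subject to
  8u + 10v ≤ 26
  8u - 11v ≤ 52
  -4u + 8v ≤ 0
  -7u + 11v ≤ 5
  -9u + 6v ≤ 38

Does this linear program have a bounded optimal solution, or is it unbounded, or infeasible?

bounded optimum

Vertices and f = -3u + 10v:
  (403/84, -26/21) → f = -2249/84
  (2, 1) → f = 4
  (-730/51, -772/51) → f = -5530/51
  (-10/3, -5/3) → f = -20/3
  (-388/57, -221/57) → f = -1046/57
The feasible region has finitely many vertices and no improving ray; the maximum is 4 at (2, 1).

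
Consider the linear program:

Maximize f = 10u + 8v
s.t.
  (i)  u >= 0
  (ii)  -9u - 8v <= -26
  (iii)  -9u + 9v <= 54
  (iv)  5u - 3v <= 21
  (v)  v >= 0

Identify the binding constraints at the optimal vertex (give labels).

Feasible corners and f = 10u + 8v:
  (0, 13/4) → f = 26
  (0, 6) → f = 48
  (26/9, 0) → f = 260/9
  (39/2, 51/2) → f = 399
  (21/5, 0) → f = 42

The maximum is at (39/2, 51/2). Substituting into each constraint, equality holds for (iii) and (iv); the remaining constraints have slack.

(iii) and (iv)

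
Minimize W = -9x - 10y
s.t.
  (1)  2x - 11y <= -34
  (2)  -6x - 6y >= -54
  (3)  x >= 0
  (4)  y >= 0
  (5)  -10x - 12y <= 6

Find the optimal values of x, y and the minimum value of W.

The binding constraints are -6x - 6y = -54 and x = 0.
Solving simultaneously gives x = 0, y = 9.

x = 0, y = 9, minimum W = -90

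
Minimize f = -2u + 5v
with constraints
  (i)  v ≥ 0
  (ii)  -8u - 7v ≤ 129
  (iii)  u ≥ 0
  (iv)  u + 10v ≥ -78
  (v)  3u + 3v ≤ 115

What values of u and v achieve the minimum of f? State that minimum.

Vertices and f = -2u + 5v:
  (0, 0) → f = 0
  (115/3, 0) → f = -230/3
  (0, 115/3) → f = 575/3

At the optimal vertex, v = 0 and 3u + 3v = 115.
Solving simultaneously gives u = 115/3, v = 0.

u = 115/3, v = 0, minimum f = -230/3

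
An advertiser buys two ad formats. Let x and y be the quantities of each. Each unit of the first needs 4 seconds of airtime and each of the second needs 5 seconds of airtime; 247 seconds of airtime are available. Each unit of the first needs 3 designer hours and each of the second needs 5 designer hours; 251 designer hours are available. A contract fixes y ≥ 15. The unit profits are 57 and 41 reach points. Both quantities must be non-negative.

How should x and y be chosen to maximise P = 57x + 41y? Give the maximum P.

x = 43, y = 15, maximum P = 3066

Vertices and P = 57x + 41y:
  (0, 247/5) → P = 10127/5
  (0, 15) → P = 615
  (43, 15) → P = 3066

At the optimal vertex, 4x + 5y = 247 and y = 15.
Solving simultaneously gives x = 43, y = 15.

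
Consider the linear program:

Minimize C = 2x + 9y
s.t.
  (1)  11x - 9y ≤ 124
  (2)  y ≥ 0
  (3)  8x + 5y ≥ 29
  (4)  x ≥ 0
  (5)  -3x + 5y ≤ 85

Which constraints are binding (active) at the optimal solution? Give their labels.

Feasible corners and C = 2x + 9y:
  (124/11, 0) → C = 248/11
  (1385/28, 1307/28) → C = 14533/28
  (29/8, 0) → C = 29/4
  (0, 29/5) → C = 261/5
  (0, 17) → C = 153

The minimum is at (29/8, 0). Substituting into each constraint, equality holds for (2) and (3); the remaining constraints have slack.

(2) and (3)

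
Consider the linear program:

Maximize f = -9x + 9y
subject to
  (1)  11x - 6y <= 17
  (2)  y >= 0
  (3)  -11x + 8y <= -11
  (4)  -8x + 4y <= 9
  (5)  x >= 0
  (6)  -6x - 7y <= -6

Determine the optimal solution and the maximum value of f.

x = 35/11, y = 3, maximum f = -18/11

Extreme points and f = -9x + 9y:
  (17/11, 0) → f = -153/11
  (35/11, 3) → f = -18/11
  (1, 0) → f = -9

The binding constraints are 11x - 6y = 17 and -11x + 8y = -11.
Solving simultaneously gives x = 35/11, y = 3.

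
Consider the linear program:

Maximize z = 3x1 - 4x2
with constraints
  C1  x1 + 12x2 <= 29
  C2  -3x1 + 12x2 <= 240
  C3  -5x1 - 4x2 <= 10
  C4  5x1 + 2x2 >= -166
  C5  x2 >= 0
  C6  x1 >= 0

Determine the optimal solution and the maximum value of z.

x1 = 29, x2 = 0, maximum z = 87

Feasible corners and z = 3x1 - 4x2:
  (29, 0) → z = 87
  (0, 29/12) → z = -29/3
  (0, 0) → z = 0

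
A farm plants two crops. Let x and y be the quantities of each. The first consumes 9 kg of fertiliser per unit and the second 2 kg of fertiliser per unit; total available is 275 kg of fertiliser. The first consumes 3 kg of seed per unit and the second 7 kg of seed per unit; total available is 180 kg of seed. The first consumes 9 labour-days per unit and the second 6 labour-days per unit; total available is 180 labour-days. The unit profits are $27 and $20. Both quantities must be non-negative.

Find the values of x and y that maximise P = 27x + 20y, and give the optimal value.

x = 4, y = 24, maximum P = 588

Feasible corners and P = 27x + 20y:
  (0, 0) → P = 0
  (0, 180/7) → P = 3600/7
  (20, 0) → P = 540
  (4, 24) → P = 588

The binding constraints are 3x + 7y = 180 and 9x + 6y = 180.
Solving simultaneously gives x = 4, y = 24.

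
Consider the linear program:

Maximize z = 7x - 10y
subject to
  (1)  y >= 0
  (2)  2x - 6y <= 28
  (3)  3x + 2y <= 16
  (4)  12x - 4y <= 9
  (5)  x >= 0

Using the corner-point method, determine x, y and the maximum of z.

x = 3/4, y = 0, maximum z = 21/4

Corner points and z = 7x - 10y:
  (3/4, 0) → z = 21/4
  (0, 0) → z = 0
  (41/18, 55/12) → z = -269/9
  (0, 8) → z = -80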